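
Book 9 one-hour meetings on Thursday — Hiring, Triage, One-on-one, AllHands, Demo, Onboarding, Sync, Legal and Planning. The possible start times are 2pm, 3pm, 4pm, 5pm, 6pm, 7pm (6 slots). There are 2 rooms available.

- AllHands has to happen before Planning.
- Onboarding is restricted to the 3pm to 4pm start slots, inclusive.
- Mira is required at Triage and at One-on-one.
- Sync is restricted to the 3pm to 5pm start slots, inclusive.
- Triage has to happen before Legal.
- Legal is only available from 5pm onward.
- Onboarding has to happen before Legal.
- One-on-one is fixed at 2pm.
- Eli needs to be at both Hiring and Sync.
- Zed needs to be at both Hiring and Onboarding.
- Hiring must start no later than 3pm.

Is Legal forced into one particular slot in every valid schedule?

No

Legal can be 5pm (e.g. Triage in 4pm; Sync in 3pm; AllHands in 4pm; One-on-one in 2pm; Demo in 6pm; Planning in 5pm; Onboarding in 3pm; Hiring in 2pm; Legal in 5pm) or 6pm (e.g. Triage=4pm, Sync=3pm, AllHands=4pm, Legal=6pm, Hiring=2pm, Demo=5pm, Planning=5pm, Onboarding=3pm, One-on-one=2pm).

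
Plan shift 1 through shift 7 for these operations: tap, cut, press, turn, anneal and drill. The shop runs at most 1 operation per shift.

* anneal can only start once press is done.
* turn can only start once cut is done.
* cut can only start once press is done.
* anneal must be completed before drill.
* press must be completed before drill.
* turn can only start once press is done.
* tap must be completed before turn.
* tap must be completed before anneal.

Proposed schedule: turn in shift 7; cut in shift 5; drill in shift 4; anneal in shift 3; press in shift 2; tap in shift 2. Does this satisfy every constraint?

No. The shop runs at most 1 operation per shift is not satisfied.

anneal can only start once press is done — holds.
turn can only start once cut is done — holds.
anneal must be completed before drill — holds.
tap must be completed before anneal — holds.
turn can only start once press is done — holds.
cut can only start once press is done — holds.
press must be completed before drill — holds.
tap must be completed before turn — holds.
The shop runs at most 1 operation per shift — violated.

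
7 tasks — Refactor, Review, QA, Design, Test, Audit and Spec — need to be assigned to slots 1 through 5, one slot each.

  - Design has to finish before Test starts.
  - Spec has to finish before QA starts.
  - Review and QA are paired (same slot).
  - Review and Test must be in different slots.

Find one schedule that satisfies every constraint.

Test=3; Refactor=1; Audit=1; Review=2; Spec=1; Design=1; QA=2

Checking: Spec(1) before QA(2); Design(1) before Test(3); Review(2) != Test(3); Review = QA = 2.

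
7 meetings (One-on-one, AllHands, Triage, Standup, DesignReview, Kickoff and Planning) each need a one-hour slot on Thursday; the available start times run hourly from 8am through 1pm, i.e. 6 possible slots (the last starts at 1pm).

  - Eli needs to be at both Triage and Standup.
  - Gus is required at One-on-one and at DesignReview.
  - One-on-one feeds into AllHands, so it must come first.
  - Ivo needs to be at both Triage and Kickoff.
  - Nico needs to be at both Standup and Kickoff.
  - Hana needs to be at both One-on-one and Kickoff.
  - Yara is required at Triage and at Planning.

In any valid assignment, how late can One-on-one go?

Downstream work caps One-on-one at 12pm.
One-on-one at 12pm is achievable: AllHands=1pm, Standup=9am, DesignReview=8am, Triage=8am, One-on-one=12pm, Planning=9am, Kickoff=10am.

12pm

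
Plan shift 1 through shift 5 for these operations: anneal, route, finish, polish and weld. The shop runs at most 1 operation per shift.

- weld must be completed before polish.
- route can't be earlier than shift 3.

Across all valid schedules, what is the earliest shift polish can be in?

shift 2

Precedence pushes polish to at least shift 2.
polish at shift 2 is achievable: route=shift 3, weld=shift 1, polish=shift 2, anneal=shift 4, finish=shift 5.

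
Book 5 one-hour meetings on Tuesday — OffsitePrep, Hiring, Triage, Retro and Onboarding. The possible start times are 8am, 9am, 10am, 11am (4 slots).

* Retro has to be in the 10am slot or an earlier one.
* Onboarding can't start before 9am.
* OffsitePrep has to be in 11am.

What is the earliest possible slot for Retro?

Retro's own window allows nothing later than 10am.
Retro at 8am is achievable: OffsitePrep -> 11am, Hiring -> 8am, Onboarding -> 9am, Triage -> 8am, Retro -> 8am.

8am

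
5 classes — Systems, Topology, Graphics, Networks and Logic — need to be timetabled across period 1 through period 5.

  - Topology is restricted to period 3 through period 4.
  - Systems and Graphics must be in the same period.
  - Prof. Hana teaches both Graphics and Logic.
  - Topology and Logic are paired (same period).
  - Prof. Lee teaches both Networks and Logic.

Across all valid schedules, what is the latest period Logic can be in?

Logic must be in the same period as Topology, which can't be before period 3, so Logic is at least period 3; Logic must be in the same period as Topology, which can't be after period 4, so Logic is at most period 4.
Logic at period 4 is achievable: Topology in period 4, Networks in period 1, Logic in period 4, Systems in period 1, Graphics in period 1.

period 4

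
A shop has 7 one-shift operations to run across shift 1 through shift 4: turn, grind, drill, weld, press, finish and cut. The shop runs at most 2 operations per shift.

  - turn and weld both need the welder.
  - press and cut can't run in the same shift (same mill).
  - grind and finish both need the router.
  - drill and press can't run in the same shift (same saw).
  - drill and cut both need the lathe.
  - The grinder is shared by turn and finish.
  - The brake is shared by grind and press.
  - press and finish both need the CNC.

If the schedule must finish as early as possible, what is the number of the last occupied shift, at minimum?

With at most 2 per shift and 7 operations, at least 4 shifts are needed.
4 works (last occupied shift: shift 4): for example turn=shift 1; grind=shift 1; cut=shift 4; drill=shift 2; weld=shift 2; finish=shift 4; press=shift 3.

4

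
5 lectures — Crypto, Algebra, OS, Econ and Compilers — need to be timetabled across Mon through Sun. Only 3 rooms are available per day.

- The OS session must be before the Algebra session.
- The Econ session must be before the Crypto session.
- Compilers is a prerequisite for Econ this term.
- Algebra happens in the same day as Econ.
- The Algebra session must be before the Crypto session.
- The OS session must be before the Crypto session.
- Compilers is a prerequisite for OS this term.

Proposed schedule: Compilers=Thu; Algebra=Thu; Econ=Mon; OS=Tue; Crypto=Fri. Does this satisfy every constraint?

Invalid. Compilers is a prerequisite for Econ this term.

The Econ session must be before the Crypto session — holds.
Algebra happens in the same day as Econ — violated.
The Algebra session must be before the Crypto session — holds.
Compilers is a prerequisite for Econ this term — violated.
The OS session must be before the Crypto session — holds.
Only 3 rooms are available per day — holds.
The OS session must be before the Algebra session — holds.
Compilers is a prerequisite for OS this term — violated.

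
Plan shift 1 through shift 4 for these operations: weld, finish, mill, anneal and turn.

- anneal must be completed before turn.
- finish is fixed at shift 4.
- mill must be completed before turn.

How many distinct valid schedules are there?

Splitting on weld: it can be shift 1 (14), shift 2 (14), shift 3 (14), shift 4 (14). Listing each branch's schedules as (finish, mill, anneal, turn) by shift number:
weld=shift 1: (4,1,1,2) (4,1,1,3) (4,1,1,4) (4,1,2,3) (4,1,2,4) (4,1,3,4) (4,2,1,3) (4,2,1,4) (4,2,2,3) (4,2,2,4) (4,2,3,4) (4,3,1,4) (4,3,2,4) (4,3,3,4) — 14.
weld=shift 2: (4,1,1,2) (4,1,1,3) (4,1,1,4) (4,1,2,3) (4,1,2,4) (4,1,3,4) (4,2,1,3) (4,2,1,4) (4,2,2,3) (4,2,2,4) (4,2,3,4) (4,3,1,4) (4,3,2,4) (4,3,3,4) — 14.
weld=shift 3: (4,1,1,2) (4,1,1,3) (4,1,1,4) (4,1,2,3) (4,1,2,4) (4,1,3,4) (4,2,1,3) (4,2,1,4) (4,2,2,3) (4,2,2,4) (4,2,3,4) (4,3,1,4) (4,3,2,4) (4,3,3,4) — 14.
weld=shift 4: (4,1,1,2) (4,1,1,3) (4,1,1,4) (4,1,2,3) (4,1,2,4) (4,1,3,4) (4,2,1,3) (4,2,1,4) (4,2,2,3) (4,2,2,4) (4,2,3,4) (4,3,1,4) (4,3,2,4) (4,3,3,4) — 14.
Summing: 14 + 14 + 14 + 14 = 56.

56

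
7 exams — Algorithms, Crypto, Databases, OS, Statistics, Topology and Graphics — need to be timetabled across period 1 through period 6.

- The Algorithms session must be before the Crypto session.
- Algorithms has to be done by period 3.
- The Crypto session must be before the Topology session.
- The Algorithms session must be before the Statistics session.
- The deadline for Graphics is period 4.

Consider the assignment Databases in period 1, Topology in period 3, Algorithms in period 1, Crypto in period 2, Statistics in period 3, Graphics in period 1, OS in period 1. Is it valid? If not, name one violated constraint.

The Algorithms session must be before the Crypto session — holds.
The Algorithms session must be before the Statistics session — holds.
The Crypto session must be before the Topology session — holds.
The deadline for Graphics is period 4 — holds.
Algorithms has to be done by period 3 — holds.

Valid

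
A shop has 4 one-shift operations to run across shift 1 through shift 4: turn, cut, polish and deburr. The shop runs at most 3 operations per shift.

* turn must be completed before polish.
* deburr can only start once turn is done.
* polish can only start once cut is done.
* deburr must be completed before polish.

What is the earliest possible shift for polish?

Precedence pushes polish to at least shift 3.
polish at shift 3 is achievable: deburr=shift 2; polish=shift 3; turn=shift 1; cut=shift 1.

shift 3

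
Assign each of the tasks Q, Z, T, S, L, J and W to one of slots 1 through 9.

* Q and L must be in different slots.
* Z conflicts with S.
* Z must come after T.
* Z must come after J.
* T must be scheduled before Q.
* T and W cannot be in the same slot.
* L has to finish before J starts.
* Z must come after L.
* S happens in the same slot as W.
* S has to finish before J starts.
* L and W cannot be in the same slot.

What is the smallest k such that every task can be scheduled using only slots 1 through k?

The precedence chain requires at least 3 distinct slots.
Could 3 slots be enough, i.e. nothing placed later than 3? No: Z must come after J (at 1 or later) → {2, 3}; J must come before Z (at 3 or earlier) → {1, 2}; J must come after L (at 1 or later) → {2}; L must come before J (at 2 or earlier) → {1}; S must come before J (at 2 or earlier) → {1}; W must be in the same slot as S (in {1}) → {1}; W can't share with L (1) → nothing is left.
So 3 slots is not enough.
4 works (last occupied slot: 4): for example Z in 4; W in 2; Q in 2; T in 1; S in 2; J in 3; L in 1.

4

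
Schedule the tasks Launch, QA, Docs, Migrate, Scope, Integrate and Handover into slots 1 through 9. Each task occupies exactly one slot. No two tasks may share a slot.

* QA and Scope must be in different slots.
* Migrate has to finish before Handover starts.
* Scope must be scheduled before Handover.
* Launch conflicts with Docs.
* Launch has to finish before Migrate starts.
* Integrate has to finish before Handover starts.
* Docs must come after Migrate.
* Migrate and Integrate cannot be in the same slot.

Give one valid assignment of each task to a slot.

Launch in 1, Integrate in 4, Handover in 5, Migrate in 2, QA in 7, Docs in 6, Scope in 3

Checking: Scope(3) before Handover(5); Migrate(2) before Handover(5); Integrate(4) before Handover(5); Migrate(2) before Docs(6); Launch(1) before Migrate(2); QA(7) != Scope(3); Launch(1) != Docs(6); Migrate(2) != Integrate(4); max 1 per slot (cap 1).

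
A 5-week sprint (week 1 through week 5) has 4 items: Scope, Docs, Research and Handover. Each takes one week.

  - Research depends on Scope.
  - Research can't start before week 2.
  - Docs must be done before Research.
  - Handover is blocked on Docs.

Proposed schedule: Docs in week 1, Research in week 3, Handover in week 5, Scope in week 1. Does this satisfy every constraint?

Handover is blocked on Docs — holds.
Docs must be done before Research — holds.
Research depends on Scope — holds.
Research can't start before week 2 — holds.

Yes, all constraints hold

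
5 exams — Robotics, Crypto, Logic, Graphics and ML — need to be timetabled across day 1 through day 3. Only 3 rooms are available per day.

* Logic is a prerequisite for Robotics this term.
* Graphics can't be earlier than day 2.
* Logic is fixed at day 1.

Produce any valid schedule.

Graphics=day 2; Logic=day 1; Crypto=day 1; ML=day 1; Robotics=day 2

Checking: Logic(day 1) before Robotics(day 2); Logic=day 1 in [day 1,day 1]; Graphics=day 2 in [day 2,day 3]; max 3 per day (cap 3).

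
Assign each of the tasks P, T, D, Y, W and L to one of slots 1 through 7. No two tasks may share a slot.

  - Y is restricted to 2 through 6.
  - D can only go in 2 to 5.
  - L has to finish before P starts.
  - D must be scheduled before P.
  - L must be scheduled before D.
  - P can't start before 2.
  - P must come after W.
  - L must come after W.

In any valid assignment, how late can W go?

3

Downstream work caps W at 3.
W at 3 is achievable: Y in 2, P in 6, T in 1, D in 5, W in 3, L in 4.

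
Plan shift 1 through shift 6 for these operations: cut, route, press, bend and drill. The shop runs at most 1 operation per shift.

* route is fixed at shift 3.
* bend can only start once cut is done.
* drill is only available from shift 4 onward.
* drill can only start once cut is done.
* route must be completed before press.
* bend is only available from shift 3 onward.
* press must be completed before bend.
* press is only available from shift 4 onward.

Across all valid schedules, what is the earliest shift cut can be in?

shift 1

Downstream work caps cut at shift 5.
cut at shift 1 is achievable: press in shift 4, cut in shift 1, bend in shift 6, route in shift 3, drill in shift 5.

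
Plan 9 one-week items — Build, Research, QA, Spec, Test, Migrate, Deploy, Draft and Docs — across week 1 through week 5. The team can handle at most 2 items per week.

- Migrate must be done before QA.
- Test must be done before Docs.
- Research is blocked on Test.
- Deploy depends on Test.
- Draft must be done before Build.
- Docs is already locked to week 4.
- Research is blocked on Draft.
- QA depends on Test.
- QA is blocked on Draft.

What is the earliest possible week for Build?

week 2

Precedence pushes Build to at least week 2.
Build at week 2 is achievable: QA in week 3; Spec in week 5; Build in week 2; Docs in week 4; Deploy in week 4; Research in week 3; Draft in week 1; Migrate in week 2; Test in week 1.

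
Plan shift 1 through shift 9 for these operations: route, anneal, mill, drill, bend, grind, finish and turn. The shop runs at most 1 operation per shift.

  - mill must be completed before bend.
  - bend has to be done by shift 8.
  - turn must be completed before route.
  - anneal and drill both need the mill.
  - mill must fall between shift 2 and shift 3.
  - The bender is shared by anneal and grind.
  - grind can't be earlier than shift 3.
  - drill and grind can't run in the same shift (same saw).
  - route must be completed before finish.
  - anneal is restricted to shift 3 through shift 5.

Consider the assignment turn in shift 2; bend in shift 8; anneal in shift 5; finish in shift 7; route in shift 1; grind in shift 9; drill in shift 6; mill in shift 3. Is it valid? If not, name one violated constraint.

turn must be completed before route — violated.
The shop runs at most 1 operation per shift — holds.
mill must be completed before bend — holds.
mill must fall between shift 2 and shift 3 — holds.
grind can't be earlier than shift 3 — holds.
The bender is shared by anneal and grind — holds.
anneal is restricted to shift 3 through shift 5 — holds.
anneal and drill both need the mill — holds.
route must be completed before finish — holds.
bend has to be done by shift 8 — holds.
drill and grind can't run in the same shift (same saw) — holds.

No. turn must be completed before route is not satisfied.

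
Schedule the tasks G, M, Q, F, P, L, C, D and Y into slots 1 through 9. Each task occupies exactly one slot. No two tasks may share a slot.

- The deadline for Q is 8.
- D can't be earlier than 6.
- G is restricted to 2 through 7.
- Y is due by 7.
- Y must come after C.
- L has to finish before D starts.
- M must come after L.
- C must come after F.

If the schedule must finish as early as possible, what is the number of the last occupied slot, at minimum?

9

The precedence chain requires at least 3 distinct slots.
With at most 1 per slot and 9 tasks, at least 9 slots are needed.
D can't be placed before 6, so the schedule must run through at least slot 6.
9 works (last occupied slot: 9): for example L in 5, P in 9, M in 8, F in 1, D in 6, C in 3, Q in 7, G in 2, Y in 4.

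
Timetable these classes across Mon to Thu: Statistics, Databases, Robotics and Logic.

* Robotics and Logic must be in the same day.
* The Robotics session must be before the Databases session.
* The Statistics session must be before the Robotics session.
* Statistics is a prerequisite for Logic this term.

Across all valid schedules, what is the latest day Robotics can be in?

Wed

Precedence pushes Robotics to at least Tue; downstream work caps Robotics at Wed.
Robotics at Wed is achievable: Databases=Thu, Logic=Wed, Robotics=Wed, Statistics=Mon.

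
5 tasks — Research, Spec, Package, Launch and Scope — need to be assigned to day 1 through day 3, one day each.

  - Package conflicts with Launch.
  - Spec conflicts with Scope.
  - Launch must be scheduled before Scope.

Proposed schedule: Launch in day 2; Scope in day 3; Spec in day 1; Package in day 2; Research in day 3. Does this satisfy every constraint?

Package conflicts with Launch — violated.
Launch must be scheduled before Scope — holds.
Spec conflicts with Scope — holds.

No — it violates: Package conflicts with Launch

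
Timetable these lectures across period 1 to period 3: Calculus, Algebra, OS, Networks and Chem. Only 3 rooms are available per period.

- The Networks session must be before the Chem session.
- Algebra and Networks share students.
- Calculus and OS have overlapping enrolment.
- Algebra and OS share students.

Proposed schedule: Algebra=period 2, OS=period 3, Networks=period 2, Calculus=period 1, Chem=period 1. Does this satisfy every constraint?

The Networks session must be before the Chem session — violated.
Calculus and OS have overlapping enrolment — holds.
Algebra and Networks share students — violated.
Algebra and OS share students — holds.
Only 3 rooms are available per period — holds.

Invalid. The Networks session must be before the Chem session.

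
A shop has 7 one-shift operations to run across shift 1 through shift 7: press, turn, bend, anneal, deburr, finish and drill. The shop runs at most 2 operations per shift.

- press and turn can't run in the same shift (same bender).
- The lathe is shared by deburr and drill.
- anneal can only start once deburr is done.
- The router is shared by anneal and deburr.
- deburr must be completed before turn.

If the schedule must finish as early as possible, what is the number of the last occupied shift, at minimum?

4

The precedence chain requires at least 2 distinct shifts.
With at most 2 per shift and 7 operations, at least 4 shifts are needed.
4 works (last occupied shift: shift 4): for example deburr=shift 1, drill=shift 4, turn=shift 2, bend=shift 3, anneal=shift 2, finish=shift 3, press=shift 1.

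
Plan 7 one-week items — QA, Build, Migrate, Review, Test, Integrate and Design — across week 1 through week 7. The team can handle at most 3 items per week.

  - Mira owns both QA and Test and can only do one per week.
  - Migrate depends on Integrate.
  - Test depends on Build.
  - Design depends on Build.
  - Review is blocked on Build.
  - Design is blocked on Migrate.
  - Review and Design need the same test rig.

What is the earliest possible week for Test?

Precedence pushes Test to at least week 2.
Test at week 2 is achievable: Migrate in week 2; Design in week 3; Build in week 1; Test in week 2; Review in week 2; Integrate in week 1; QA in week 1.

week 2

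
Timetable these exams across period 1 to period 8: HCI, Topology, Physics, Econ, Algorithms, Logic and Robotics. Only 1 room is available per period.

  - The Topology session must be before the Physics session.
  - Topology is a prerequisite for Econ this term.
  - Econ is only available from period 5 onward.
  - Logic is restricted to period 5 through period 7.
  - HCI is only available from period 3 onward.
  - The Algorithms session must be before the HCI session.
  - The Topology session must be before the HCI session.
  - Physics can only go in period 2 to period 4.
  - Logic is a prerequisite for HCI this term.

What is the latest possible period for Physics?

Physics is available from period 2; Physics's own window allows nothing later than period 4.
Physics at period 4 is achievable: Logic in period 5; Robotics in period 3; HCI in period 7; Physics in period 4; Econ in period 6; Topology in period 1; Algorithms in period 2.

period 4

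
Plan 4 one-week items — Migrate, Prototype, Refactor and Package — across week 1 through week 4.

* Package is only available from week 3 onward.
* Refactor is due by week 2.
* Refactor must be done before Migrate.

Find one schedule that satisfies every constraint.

Refactor -> week 1, Package -> week 3, Prototype -> week 1, Migrate -> week 2

Checking: Refactor(week 1) before Migrate(week 2); Package=week 3 in [week 3,week 4]; Refactor=week 1 in [week 1,week 2].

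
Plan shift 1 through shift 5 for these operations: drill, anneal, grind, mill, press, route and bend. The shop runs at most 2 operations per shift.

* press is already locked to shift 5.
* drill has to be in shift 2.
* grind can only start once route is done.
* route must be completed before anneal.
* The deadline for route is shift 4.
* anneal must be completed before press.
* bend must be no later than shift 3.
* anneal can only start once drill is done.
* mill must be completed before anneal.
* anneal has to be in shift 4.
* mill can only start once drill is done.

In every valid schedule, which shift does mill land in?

shift 3

drill is fixed at shift 2 and must come before mill, so mill is at least shift 3.
anneal is fixed at shift 4 and must come after mill, so mill is at most shift 3.
So mill must be shift 3.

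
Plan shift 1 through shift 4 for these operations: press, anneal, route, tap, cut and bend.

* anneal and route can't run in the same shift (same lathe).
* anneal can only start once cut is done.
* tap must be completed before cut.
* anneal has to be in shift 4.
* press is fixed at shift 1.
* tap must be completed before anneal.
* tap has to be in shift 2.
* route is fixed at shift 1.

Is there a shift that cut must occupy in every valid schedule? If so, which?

shift 3

tap is fixed at shift 2 and must come before cut, so cut is at least shift 3.
anneal is fixed at shift 4 and must come after cut, so cut is at most shift 3.
So cut must be shift 3.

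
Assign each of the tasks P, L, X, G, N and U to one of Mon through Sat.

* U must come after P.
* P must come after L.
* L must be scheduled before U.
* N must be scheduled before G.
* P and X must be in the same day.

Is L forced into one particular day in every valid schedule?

No

L can be Mon (e.g. P in Tue, X in Tue, U in Wed, L in Mon, G in Tue, N in Mon) or Tue (e.g. L -> Tue; N -> Mon; U -> Thu; G -> Tue; X -> Wed; P -> Wed).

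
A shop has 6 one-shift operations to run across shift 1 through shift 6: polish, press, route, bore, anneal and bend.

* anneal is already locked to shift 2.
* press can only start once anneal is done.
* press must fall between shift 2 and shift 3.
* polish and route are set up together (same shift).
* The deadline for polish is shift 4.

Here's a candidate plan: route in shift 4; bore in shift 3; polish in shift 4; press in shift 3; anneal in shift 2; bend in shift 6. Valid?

Yes

anneal is already locked to shift 2 — holds.
The deadline for polish is shift 4 — holds.
polish and route are set up together (same shift) — holds.
press must fall between shift 2 and shift 3 — holds.
press can only start once anneal is done — holds.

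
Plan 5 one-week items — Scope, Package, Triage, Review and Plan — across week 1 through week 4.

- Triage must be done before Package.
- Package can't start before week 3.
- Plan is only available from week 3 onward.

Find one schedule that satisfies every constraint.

Package=week 3, Triage=week 1, Review=week 1, Scope=week 1, Plan=week 3

Checking: Triage(week 1) before Package(week 3); Package=week 3 in [week 3,week 4]; Plan=week 3 in [week 3,week 4].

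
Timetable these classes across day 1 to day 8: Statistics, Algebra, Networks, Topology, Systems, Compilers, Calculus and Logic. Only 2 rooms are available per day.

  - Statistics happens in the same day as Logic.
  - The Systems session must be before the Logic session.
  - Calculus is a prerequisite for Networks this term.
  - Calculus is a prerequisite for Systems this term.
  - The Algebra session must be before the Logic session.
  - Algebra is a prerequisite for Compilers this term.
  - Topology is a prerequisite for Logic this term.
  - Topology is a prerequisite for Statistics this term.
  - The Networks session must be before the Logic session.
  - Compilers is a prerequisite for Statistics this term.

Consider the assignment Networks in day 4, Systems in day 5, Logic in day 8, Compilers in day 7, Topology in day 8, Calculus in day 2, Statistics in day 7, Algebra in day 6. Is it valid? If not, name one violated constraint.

No — it violates: Topology is a prerequisite for Statistics this term

Calculus is a prerequisite for Networks this term — holds.
The Systems session must be before the Logic session — holds.
The Algebra session must be before the Logic session — holds.
Topology is a prerequisite for Logic this term — violated.
The Networks session must be before the Logic session — holds.
Only 2 rooms are available per day — holds.
Statistics happens in the same day as Logic — violated.
Compilers is a prerequisite for Statistics this term — violated.
Algebra is a prerequisite for Compilers this term — holds.
Topology is a prerequisite for Statistics this term — violated.
Calculus is a prerequisite for Systems this term — holds.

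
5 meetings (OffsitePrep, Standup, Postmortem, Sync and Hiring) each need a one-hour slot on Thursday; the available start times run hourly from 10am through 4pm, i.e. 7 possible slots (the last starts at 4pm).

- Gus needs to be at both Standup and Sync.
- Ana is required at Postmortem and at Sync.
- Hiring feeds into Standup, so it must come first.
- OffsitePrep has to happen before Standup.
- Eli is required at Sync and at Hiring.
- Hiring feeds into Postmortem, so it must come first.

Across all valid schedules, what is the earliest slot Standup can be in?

Precedence pushes Standup to at least 11am.
Standup at 11am is achievable: OffsitePrep in 10am, Standup in 11am, Hiring in 10am, Postmortem in 11am, Sync in 12pm.

11am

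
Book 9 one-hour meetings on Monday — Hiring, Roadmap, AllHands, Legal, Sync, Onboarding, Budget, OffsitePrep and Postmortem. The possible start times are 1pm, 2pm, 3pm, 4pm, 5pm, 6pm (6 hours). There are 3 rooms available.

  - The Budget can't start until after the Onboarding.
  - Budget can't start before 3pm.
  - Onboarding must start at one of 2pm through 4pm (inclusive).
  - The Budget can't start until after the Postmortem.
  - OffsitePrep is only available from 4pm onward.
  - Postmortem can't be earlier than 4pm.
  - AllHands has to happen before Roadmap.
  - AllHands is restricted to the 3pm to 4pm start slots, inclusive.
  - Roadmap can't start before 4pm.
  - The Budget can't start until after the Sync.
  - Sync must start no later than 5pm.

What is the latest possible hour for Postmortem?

Postmortem is available from 4pm; downstream work caps Postmortem at 5pm.
Postmortem at 5pm is achievable: Legal in 1pm; OffsitePrep in 4pm; Hiring in 1pm; Postmortem in 5pm; Onboarding in 2pm; Budget in 6pm; Roadmap in 4pm; AllHands in 3pm; Sync in 1pm.

5pm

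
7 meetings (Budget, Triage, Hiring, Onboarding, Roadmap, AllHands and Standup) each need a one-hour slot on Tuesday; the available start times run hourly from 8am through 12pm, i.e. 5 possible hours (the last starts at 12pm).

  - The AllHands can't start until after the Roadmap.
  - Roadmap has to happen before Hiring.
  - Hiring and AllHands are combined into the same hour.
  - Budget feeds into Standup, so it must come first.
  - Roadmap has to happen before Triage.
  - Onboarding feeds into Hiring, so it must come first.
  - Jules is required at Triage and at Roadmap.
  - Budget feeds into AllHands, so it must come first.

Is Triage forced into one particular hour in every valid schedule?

No

Triage can be 9am (e.g. AllHands in 9am; Roadmap in 8am; Onboarding in 8am; Standup in 9am; Hiring in 9am; Triage in 9am; Budget in 8am) or 10am (e.g. Budget -> 8am; Onboarding -> 8am; Standup -> 9am; Hiring -> 9am; AllHands -> 9am; Roadmap -> 8am; Triage -> 10am).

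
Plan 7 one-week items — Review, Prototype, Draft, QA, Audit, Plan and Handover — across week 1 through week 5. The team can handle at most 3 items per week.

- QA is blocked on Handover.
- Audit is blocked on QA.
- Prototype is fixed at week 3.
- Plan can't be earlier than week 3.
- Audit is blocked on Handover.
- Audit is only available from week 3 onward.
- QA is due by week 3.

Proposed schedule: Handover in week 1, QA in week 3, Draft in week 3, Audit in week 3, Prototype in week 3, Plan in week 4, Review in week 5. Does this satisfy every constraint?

No — it violates: The team can handle at most 3 items per week

Audit is blocked on Handover — holds.
The team can handle at most 3 items per week — violated.
Audit is blocked on QA — violated.
Prototype is fixed at week 3 — holds.
QA is due by week 3 — holds.
Plan can't be earlier than week 3 — holds.
Audit is only available from week 3 onward — holds.
QA is blocked on Handover — holds.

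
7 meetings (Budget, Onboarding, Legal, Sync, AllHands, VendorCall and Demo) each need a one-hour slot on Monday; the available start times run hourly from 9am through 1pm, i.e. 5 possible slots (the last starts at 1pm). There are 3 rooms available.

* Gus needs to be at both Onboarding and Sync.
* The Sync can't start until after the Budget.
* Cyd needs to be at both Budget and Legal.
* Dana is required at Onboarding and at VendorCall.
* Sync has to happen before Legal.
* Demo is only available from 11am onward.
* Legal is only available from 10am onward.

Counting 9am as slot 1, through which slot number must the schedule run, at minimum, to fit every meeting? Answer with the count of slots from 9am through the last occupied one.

The precedence chain requires at least 3 distinct slots.
With at most 3 per slot and 7 meetings, at least 3 slots are needed.
3 works (last occupied slot: 11am): for example Sync -> 10am; VendorCall -> 10am; Legal -> 11am; Demo -> 11am; Budget -> 9am; Onboarding -> 9am; AllHands -> 9am.

3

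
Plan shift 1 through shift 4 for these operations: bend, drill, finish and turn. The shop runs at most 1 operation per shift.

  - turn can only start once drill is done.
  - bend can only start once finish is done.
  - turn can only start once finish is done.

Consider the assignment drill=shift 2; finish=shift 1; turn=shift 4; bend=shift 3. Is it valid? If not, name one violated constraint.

The shop runs at most 1 operation per shift — holds.
turn can only start once drill is done — holds.
turn can only start once finish is done — holds.
bend can only start once finish is done — holds.

Valid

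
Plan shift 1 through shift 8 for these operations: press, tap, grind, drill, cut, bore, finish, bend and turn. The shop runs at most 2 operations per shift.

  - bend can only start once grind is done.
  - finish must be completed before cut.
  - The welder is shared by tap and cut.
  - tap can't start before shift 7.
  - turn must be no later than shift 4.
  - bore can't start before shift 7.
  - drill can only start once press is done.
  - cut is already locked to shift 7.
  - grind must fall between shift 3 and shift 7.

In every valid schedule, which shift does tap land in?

shift 8

tap's window is shift 7–shift 8.
cut is fixed at shift 7, and tap can't share a shift with cut.
So tap must be shift 8.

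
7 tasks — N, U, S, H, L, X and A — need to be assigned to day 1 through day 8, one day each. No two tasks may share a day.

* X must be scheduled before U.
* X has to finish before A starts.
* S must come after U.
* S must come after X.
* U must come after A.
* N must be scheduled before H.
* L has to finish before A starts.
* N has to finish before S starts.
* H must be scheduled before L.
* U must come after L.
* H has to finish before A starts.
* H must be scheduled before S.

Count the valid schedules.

Splitting on N: it can be day 1 (21), day 2 (9), day 3 (2). Listing each branch's schedules as (U, S, H, L, X, A) by day number:
N=day 1: (6,7,2,3,4,5) (6,7,2,4,3,5) (6,7,3,4,2,5) (6,8,2,3,4,5) (6,8,2,4,3,5) (6,8,3,4,2,5) (7,8,2,3,4,5) (7,8,2,3,4,6) (7,8,2,3,5,6) (7,8,2,4,3,5) (7,8,2,4,3,6) (7,8,2,4,5,6) (7,8,2,5,3,6) (7,8,2,5,4,6) (7,8,3,4,2,5) (7,8,3,4,2,6) (7,8,3,4,5,6) (7,8,3,5,2,6) (7,8,3,5,4,6) (7,8,4,5,2,6) (7,8,4,5,3,6) — 21.
N=day 2: (6,7,3,4,1,5) (6,8,3,4,1,5) (7,8,3,4,1,5) (7,8,3,4,1,6) (7,8,3,4,5,6) (7,8,3,5,1,6) (7,8,3,5,4,6) (7,8,4,5,1,6) (7,8,4,5,3,6) — 9.
N=day 3: (7,8,4,5,1,6) (7,8,4,5,2,6) — 2.
Summing: 21 + 9 + 2 = 32.

32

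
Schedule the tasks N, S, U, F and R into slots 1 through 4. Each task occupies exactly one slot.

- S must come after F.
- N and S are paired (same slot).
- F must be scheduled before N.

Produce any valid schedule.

U in 1, N in 2, R in 1, S in 2, F in 1

Checking: F(1) before S(2); F(1) before N(2); N = S = 2.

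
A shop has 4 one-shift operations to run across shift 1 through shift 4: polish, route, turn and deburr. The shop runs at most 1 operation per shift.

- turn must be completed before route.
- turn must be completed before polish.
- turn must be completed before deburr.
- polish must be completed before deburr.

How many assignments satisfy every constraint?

Enumerating: turn=shift 1, route=shift 4, deburr=shift 3, polish=shift 2 | deburr -> shift 4, route -> shift 3, polish -> shift 2, turn -> shift 1 | turn=shift 1; route=shift 2; deburr=shift 4; polish=shift 3.

3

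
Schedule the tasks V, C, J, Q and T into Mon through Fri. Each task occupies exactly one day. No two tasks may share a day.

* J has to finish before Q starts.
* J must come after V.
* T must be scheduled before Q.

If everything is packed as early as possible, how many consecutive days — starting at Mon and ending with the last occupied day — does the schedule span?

The precedence chain requires at least 3 distinct days.
With at most 1 per day and 5 tasks, at least 5 days are needed.
5 works (last occupied day: Fri): for example Q -> Thu, V -> Mon, C -> Fri, J -> Tue, T -> Wed.

5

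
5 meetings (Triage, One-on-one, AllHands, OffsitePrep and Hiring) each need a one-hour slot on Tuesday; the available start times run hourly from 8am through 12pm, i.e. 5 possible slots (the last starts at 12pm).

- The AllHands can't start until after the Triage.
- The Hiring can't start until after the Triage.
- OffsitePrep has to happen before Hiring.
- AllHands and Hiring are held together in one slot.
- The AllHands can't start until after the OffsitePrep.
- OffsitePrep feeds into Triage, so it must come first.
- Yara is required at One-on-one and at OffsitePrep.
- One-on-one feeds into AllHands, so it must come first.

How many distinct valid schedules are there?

Splitting on Triage: it can be 9am (6), 10am (10), 11am (9). Listing each branch's schedules as (One-on-one, AllHands, OffsitePrep, Hiring):
Triage=9am: (9am,10am,8am,10am) (9am,11am,8am,11am) (9am,12pm,8am,12pm) (10am,11am,8am,11am) (10am,12pm,8am,12pm) (11am,12pm,8am,12pm) — 6.
Triage=10am: (8am,11am,9am,11am) (8am,12pm,9am,12pm) (9am,11am,8am,11am) (9am,12pm,8am,12pm) (10am,11am,8am,11am) (10am,11am,9am,11am) (10am,12pm,8am,12pm) (10am,12pm,9am,12pm) (11am,12pm,8am,12pm) (11am,12pm,9am,12pm) — 10.
Triage=11am: (8am,12pm,9am,12pm) (8am,12pm,10am,12pm) (9am,12pm,8am,12pm) (9am,12pm,10am,12pm) (10am,12pm,8am,12pm) (10am,12pm,9am,12pm) (11am,12pm,8am,12pm) (11am,12pm,9am,12pm) (11am,12pm,10am,12pm) — 9.
Summing: 6 + 10 + 9 = 25.

25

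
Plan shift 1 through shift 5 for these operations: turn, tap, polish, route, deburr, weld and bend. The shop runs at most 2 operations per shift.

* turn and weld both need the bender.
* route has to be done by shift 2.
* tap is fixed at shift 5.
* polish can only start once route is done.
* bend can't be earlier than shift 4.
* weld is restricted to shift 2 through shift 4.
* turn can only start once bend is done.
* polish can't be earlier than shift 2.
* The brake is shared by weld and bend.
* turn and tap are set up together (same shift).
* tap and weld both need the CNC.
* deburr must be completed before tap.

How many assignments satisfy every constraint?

Splitting on polish: it can be shift 2 (7), shift 3 (13), shift 4 (11). Listing each branch's schedules as (turn, tap, route, deburr, weld, bend) by shift number:
polish=shift 2: (5,5,1,1,2,4) (5,5,1,1,3,4) (5,5,1,2,3,4) (5,5,1,3,2,4) (5,5,1,3,3,4) (5,5,1,4,2,4) (5,5,1,4,3,4) — 7.
polish=shift 3: (5,5,1,1,2,4) (5,5,1,1,3,4) (5,5,1,2,2,4) (5,5,1,2,3,4) (5,5,1,3,2,4) (5,5,1,4,2,4) (5,5,1,4,3,4) (5,5,2,1,2,4) (5,5,2,1,3,4) (5,5,2,2,3,4) (5,5,2,3,2,4) (5,5,2,4,2,4) (5,5,2,4,3,4) — 13.
polish=shift 4: (5,5,1,1,2,4) (5,5,1,1,3,4) (5,5,1,2,2,4) (5,5,1,2,3,4) (5,5,1,3,2,4) (5,5,1,3,3,4) (5,5,2,1,2,4) (5,5,2,1,3,4) (5,5,2,2,3,4) (5,5,2,3,2,4) (5,5,2,3,3,4) — 11.
Summing: 7 + 13 + 11 = 31.

31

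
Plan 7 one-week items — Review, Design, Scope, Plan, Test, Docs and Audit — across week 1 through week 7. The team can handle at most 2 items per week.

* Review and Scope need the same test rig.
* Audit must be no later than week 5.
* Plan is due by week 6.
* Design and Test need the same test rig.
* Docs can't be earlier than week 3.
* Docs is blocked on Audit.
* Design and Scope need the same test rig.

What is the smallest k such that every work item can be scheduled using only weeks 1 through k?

4

The precedence chain requires at least 2 distinct weeks.
With at most 2 per week and 7 work items, at least 4 weeks are needed.
Docs can't be placed before week 3, so the schedule must run through at least week 3.
4 works (last occupied week: week 4): for example Docs=week 3; Scope=week 3; Audit=week 1; Review=week 1; Plan=week 2; Design=week 2; Test=week 4.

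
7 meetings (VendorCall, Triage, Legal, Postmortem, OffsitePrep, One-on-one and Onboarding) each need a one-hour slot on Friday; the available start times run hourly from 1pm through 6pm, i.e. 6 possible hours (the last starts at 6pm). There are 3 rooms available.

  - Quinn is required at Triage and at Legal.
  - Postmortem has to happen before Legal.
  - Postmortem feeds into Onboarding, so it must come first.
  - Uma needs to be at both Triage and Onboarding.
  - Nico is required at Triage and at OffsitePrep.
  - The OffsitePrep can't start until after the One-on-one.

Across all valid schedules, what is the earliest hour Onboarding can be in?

Precedence pushes Onboarding to at least 2pm.
Onboarding at 2pm is achievable: One-on-one in 1pm, Triage in 3pm, VendorCall in 1pm, OffsitePrep in 2pm, Legal in 2pm, Postmortem in 1pm, Onboarding in 2pm.

2pm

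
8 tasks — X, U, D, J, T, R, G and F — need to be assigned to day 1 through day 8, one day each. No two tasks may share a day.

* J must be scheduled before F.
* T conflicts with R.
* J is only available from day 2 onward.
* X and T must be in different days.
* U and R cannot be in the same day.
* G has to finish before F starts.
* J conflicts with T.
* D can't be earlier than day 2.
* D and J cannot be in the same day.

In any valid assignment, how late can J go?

day 7

J is available from day 2; downstream work caps J at day 7.
J at day 7 is achievable: J=day 7, D=day 2, R=day 6, G=day 1, X=day 3, U=day 4, T=day 5, F=day 8.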